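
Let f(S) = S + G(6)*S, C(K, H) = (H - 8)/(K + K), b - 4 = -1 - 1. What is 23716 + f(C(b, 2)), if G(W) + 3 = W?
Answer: 23710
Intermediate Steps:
b = 2 (b = 4 + (-1 - 1) = 4 - 2 = 2)
G(W) = -3 + W
C(K, H) = (-8 + H)/(2*K) (C(K, H) = (-8 + H)/((2*K)) = (-8 + H)*(1/(2*K)) = (-8 + H)/(2*K))
f(S) = 4*S (f(S) = S + (-3 + 6)*S = S + 3*S = 4*S)
23716 + f(C(b, 2)) = 23716 + 4*((½)*(-8 + 2)/2) = 23716 + 4*((½)*(½)*(-6)) = 23716 + 4*(-3/2) = 23716 - 6 = 23710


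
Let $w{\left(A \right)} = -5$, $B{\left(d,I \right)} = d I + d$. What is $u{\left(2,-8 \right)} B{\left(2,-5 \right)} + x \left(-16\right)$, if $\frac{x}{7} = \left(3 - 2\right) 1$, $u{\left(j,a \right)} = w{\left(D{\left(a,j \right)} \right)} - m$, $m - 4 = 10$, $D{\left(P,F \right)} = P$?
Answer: $40$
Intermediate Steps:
$B{\left(d,I \right)} = d + I d$ ($B{\left(d,I \right)} = I d + d = d + I d$)
$m = 14$ ($m = 4 + 10 = 14$)
$u{\left(j,a \right)} = -19$ ($u{\left(j,a \right)} = -5 - 14 = -19$)
$x = 7$ ($x = 7 \left(3 - 2\right) 1 = 7 \cdot 1 \cdot 1 = 7 \cdot 1 = 7$)
$u{\left(2,-8 \right)} B{\left(2,-5 \right)} + x \left(-16\right) = - 19 \cdot 2 \left(1 - 5\right) + 7 \left(-16\right) = - 19 \cdot 2 \left(-4\right) - 112 = \left(-19\right) \left(-8\right) - 112 = 152 - 112 = 40$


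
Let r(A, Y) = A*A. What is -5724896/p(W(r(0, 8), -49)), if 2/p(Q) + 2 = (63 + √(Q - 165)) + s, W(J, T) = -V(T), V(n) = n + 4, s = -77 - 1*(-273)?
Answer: -735649136 - 5724896*I*√30 ≈ -7.3565e+8 - 3.1357e+7*I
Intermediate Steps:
s = 196 (s = -77 + 273 = 196)
V(n) = 4 + n
r(A, Y) = A²
W(J, T) = -4 - T (W(J, T) = -(4 + T) = -4 - T)
p(Q) = 2/(257 + √(-165 + Q)) (p(Q) = 2/(-2 + ((63 + √(Q - 165)) + 196)) = 2/(-2 + ((63 + √(-165 + Q)) + 196)) = 2/(-2 + (259 + √(-165 + Q))) = 2/(257 + √(-165 + Q)))
-5724896/p(W(r(0, 8), -49)) = -(735649136 + 2862448*√(-165 + (-4 - 1*(-49)))) = -(735649136 + 2862448*√(-165 + (-4 + 49))) = -(735649136 + 2862448*√(-165 + 45)) = -(735649136 + 5724896*I*√30) = -5724896*(257/2 + I*√30) = -735649136 - 5724896*I*√30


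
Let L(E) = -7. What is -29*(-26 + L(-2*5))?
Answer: 957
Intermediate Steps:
-29*(-26 + L(-2*5)) = -29*(-26 - 7) = -29*(-33) = 957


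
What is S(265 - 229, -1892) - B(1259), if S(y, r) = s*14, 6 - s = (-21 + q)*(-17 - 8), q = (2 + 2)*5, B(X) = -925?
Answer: 659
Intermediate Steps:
q = 20 (q = 4*5 = 20)
s = -19 (s = 6 - (-21 + 20)*(-17 - 8) = 6 - (-1)*(-25) = 6 - 1*25 = 6 - 25 = -19)
S(y, r) = -266 (S(y, r) = -19*14 = -266)
S(265 - 229, -1892) - B(1259) = -266 - 1*(-925) = -266 + 925 = 659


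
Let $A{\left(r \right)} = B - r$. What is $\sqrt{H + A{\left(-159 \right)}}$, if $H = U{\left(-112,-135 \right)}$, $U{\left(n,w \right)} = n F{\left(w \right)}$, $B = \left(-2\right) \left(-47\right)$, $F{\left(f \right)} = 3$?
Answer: $i \sqrt{83} \approx 9.1104 i$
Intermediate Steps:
$B = 94$
$A{\left(r \right)} = 94 - r$
$U{\left(n,w \right)} = 3 n$ ($U{\left(n,w \right)} = n 3 = 3 n$)
$H = -336$ ($H = 3 \left(-112\right) = -336$)
$\sqrt{H + A{\left(-159 \right)}} = \sqrt{-336 + \left(94 - -159\right)} = \sqrt{-336 + \left(94 + 159\right)} = \sqrt{-336 + 253} = \sqrt{-83} = i \sqrt{83}$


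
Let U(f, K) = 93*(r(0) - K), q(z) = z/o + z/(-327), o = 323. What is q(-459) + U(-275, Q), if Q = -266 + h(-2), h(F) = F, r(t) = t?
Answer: 51617568/2071 ≈ 24924.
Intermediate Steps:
Q = -268 (Q = -266 - 2 = -268)
q(z) = 4*z/105621 (q(z) = z/323 + z/(-327) = z*(1/323) + z*(-1/327) = z/323 - z/327 = 4*z/105621)
U(f, K) = -93*K (U(f, K) = 93*(0 - K) = 93*(-K) = -93*K)
q(-459) + U(-275, Q) = (4/105621)*(-459) - 93*(-268) = -36/2071 + 24924 = 51617568/2071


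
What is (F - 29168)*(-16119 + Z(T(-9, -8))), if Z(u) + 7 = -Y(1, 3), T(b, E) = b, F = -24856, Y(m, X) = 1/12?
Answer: 871195526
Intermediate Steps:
Y(m, X) = 1/12
Z(u) = -85/12 (Z(u) = -7 - 1*1/12 = -7 - 1/12 = -85/12)
(F - 29168)*(-16119 + Z(T(-9, -8))) = (-24856 - 29168)*(-16119 - 85/12) = -54024*(-193513/12) = 871195526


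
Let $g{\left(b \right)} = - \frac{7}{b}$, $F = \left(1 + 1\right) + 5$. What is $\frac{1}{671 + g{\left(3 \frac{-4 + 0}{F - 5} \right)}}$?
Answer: $\frac{6}{4033} \approx 0.0014877$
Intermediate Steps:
$F = 7$ ($F = 2 + 5 = 7$)
$\frac{1}{671 + g{\left(3 \frac{-4 + 0}{F - 5} \right)}} = \frac{1}{671 - \frac{7}{3 \frac{-4 + 0}{7 - 5}}} = \frac{1}{671 - \frac{7}{3 \left(- \frac{4}{2}\right)}} = \frac{1}{671 - \frac{7}{3 \left(\left(-4\right) \frac{1}{2}\right)}} = \frac{1}{671 - \frac{7}{3 \left(-2\right)}} = \frac{1}{671 - \frac{7}{-6}} = \frac{1}{671 - - \frac{7}{6}} = \frac{1}{671 + \frac{7}{6}} = \frac{1}{\frac{4033}{6}} = \frac{6}{4033}$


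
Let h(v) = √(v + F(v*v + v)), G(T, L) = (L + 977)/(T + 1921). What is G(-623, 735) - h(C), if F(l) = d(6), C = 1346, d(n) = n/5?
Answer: 856/649 - 4*√2105/5 ≈ -35.385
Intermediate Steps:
G(T, L) = (977 + L)/(1921 + T)
d(n) = n/5 (d(n) = n*(⅕) = n/5)
F(l) = 6/5 (F(l) = (⅕)*6 = 6/5)
h(v) = √(6/5 + v) (h(v) = √(v + 6/5) = √(6/5 + v))
G(-623, 735) - h(C) = (977 + 735)/(1921 - 623) - √(30 + 25*1346)/5 = 1712/1298 - √(30 + 33650)/5 = (1/1298)*1712 - √33680/5 = 856/649 - 4*√2105/5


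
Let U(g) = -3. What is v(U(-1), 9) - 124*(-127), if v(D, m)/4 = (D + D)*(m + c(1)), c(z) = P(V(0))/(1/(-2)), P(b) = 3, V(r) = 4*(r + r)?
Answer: 15676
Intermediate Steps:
V(r) = 8*r (V(r) = 4*(2*r) = 8*r)
c(z) = -6 (c(z) = 3/(1/(-2)) = 3/(-½) = 3*(-2) = -6)
v(D, m) = 8*D*(-6 + m) (v(D, m) = 4*((D + D)*(m - 6)) = 4*((2*D)*(-6 + m)) = 4*(2*D*(-6 + m)) = 8*D*(-6 + m))
v(U(-1), 9) - 124*(-127) = 8*(-3)*(-6 + 9) - 124*(-127) = 8*(-3)*3 + 15748 = -72 + 15748 = 15676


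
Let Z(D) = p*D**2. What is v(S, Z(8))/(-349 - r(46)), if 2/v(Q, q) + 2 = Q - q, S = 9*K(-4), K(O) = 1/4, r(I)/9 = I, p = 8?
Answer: 8/1561861 ≈ 5.1221e-6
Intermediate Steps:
r(I) = 9*I
K(O) = 1/4
Z(D) = 8*D**2
S = 9/4 (S = 9*(1/4) = 9/4 ≈ 2.2500)
v(Q, q) = 2/(-2 + Q - q) (v(Q, q) = 2/(-2 + (Q - q)) = 2/(-2 + Q - q))
v(S, Z(8))/(-349 - r(46)) = (-2/(2 + 8*8**2 - 1*9/4))/(-349 - 9*46) = (-2/(2 + 8*64 - 9/4))/(-349 - 1*414) = (-2/(2 + 512 - 9/4))/(-349 - 414) = -2/2047/4/(-763) = -2*4/2047*(-1/763) = -8/2047*(-1/763) = 8/1561861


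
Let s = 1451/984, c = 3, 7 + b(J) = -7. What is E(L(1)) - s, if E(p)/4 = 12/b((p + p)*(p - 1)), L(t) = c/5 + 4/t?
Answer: -33773/6888 ≈ -4.9032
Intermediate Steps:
b(J) = -14 (b(J) = -7 - 7 = -14)
L(t) = 3/5 + 4/t
E(p) = -24/7 (E(p) = 4*(12/(-14)) = 4*(12*(-1/14)) = 4*(-6/7) = -24/7)
s = 1451/984 (s = 1451*(1/984) = 1451/984 ≈ 1.4746)
E(L(1)) - s = -24/7 - 1*1451/984 = -24/7 - 1451/984 = -33773/6888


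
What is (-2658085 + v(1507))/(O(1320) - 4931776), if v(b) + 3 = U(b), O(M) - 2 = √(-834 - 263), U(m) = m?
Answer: 4367219034898/8107464929391 + 885527*I*√1097/8107464929391 ≈ 0.53867 + 3.6176e-6*I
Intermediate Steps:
O(M) = 2 + I*√1097 (O(M) = 2 + √(-834 - 263) = 2 + √(-1097) = 2 + I*√1097)
v(b) = -3 + b
(-2658085 + v(1507))/(O(1320) - 4931776) = (-2658085 + (-3 + 1507))/((2 + I*√1097) - 4931776) = (-2658085 + 1504)/(-4931774 + I*√1097) = -2656581/(-4931774 + I*√1097)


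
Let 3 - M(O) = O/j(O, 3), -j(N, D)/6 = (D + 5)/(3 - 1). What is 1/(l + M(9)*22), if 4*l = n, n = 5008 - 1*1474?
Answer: 4/3831 ≈ 0.0010441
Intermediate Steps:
j(N, D) = -15 - 3*D (j(N, D) = -6*(D + 5)/(3 - 1) = -6*(5 + D)/2 = -6*(5/2 + D/2) = -15 - 3*D)
n = 3534 (n = 5008 - 1474 = 3534)
M(O) = 3 + O/24 (M(O) = 3 - O/(-15 - 3*3) = 3 - O/(-15 - 9) = 3 - O/(-24) = 3 - O*(-1)/24 = 3 - (-1)*O/24 = 3 + O/24)
l = 1767/2 (l = (¼)*3534 = 1767/2 ≈ 883.50)
1/(l + M(9)*22) = 1/(1767/2 + (3 + (1/24)*9)*22) = 1/(1767/2 + (3 + 3/8)*22) = 1/(1767/2 + (27/8)*22) = 1/(1767/2 + 297/4) = 1/(3831/4) = 4/3831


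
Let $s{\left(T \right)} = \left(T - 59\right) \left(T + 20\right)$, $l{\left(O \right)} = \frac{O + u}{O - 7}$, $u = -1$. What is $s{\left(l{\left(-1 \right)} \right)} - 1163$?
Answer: $- \frac{37643}{16} \approx -2352.7$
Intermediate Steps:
$l{\left(O \right)} = \frac{-1 + O}{-7 + O}$ ($l{\left(O \right)} = \frac{O - 1}{O - 7} = \frac{-1 + O}{-7 + O}$)
$s{\left(T \right)} = \left(-59 + T\right) \left(20 + T\right)$
$s{\left(l{\left(-1 \right)} \right)} - 1163 = \left(-1180 + \left(\frac{-1 - 1}{-7 - 1}\right)^{2} - 39 \frac{-1 - 1}{-7 - 1}\right) - 1163 = \left(-1180 + \left(\frac{1}{-8} \left(-2\right)\right)^{2} - 39 \frac{1}{-8} \left(-2\right)\right) - 1163 = \left(-1180 + \left(\left(- \frac{1}{8}\right) \left(-2\right)\right)^{2} - 39 \left(\left(- \frac{1}{8}\right) \left(-2\right)\right)\right) - 1163 = \left(-1180 + \left(\frac{1}{4}\right)^{2} - \frac{39}{4}\right) - 1163 = \left(-1180 + \frac{1}{16} - \frac{39}{4}\right) - 1163 = - \frac{19035}{16} - 1163 = - \frac{37643}{16}$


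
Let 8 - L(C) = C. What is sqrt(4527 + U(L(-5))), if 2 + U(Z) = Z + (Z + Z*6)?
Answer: sqrt(4629) ≈ 68.037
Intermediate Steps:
L(C) = 8 - C
U(Z) = -2 + 8*Z (U(Z) = -2 + (Z + (Z + Z*6)) = -2 + (Z + (Z + 6*Z)) = -2 + (Z + 7*Z) = -2 + 8*Z)
sqrt(4527 + U(L(-5))) = sqrt(4527 + (-2 + 8*(8 - 1*(-5)))) = sqrt(4527 + (-2 + 8*(8 + 5))) = sqrt(4527 + (-2 + 8*13)) = sqrt(4527 + (-2 + 104)) = sqrt(4527 + 102) = sqrt(4629)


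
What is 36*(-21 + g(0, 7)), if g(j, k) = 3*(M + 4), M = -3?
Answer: -648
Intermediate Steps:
g(j, k) = 3 (g(j, k) = 3*(-3 + 4) = 3*1 = 3)
36*(-21 + g(0, 7)) = 36*(-21 + 3) = 36*(-18) = -648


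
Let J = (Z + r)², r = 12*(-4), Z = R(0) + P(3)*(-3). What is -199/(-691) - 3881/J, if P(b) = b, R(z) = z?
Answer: -2035220/2245059 ≈ -0.90653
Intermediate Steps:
Z = -9 (Z = 0 + 3*(-3) = 0 - 9 = -9)
r = -48
J = 3249 (J = (-9 - 48)² = (-57)² = 3249)
-199/(-691) - 3881/J = -199/(-691) - 3881/3249 = -199*(-1/691) - 3881*1/3249 = 199/691 - 3881/3249 = -2035220/2245059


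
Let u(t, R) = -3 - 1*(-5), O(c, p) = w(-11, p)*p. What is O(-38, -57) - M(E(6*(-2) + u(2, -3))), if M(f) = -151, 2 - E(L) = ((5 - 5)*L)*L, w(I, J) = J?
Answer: 3400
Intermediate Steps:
O(c, p) = p² (O(c, p) = p*p = p²)
u(t, R) = 2 (u(t, R) = -3 + 5 = 2)
E(L) = 2 (E(L) = 2 - (5 - 5)*L*L = 2 - 0*L*L = 2 - 0*L = 2 - 1*0 = 2 + 0 = 2)
O(-38, -57) - M(E(6*(-2) + u(2, -3))) = (-57)² - 1*(-151) = 3249 + 151 = 3400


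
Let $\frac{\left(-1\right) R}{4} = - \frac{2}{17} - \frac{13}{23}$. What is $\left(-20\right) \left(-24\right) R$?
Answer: $\frac{512640}{391} \approx 1311.1$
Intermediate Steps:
$R = \frac{1068}{391}$ ($R = - 4 \left(- \frac{2}{17} - \frac{13}{23}\right) = \left(-4\right) \left(- \frac{267}{391}\right) = \frac{1068}{391} \approx 2.7315$)
$\left(-20\right) \left(-24\right) R = \left(-20\right) \left(-24\right) \frac{1068}{391} = 480 \cdot \frac{1068}{391} = \frac{512640}{391}$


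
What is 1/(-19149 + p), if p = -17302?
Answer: -1/36451 ≈ -2.7434e-5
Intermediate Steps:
1/(-19149 + p) = 1/(-19149 - 17302) = 1/(-36451) = -1/36451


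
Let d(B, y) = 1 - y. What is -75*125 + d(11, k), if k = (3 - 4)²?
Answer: -9375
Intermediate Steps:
k = 1 (k = (-1)² = 1)
-75*125 + d(11, k) = -75*125 + (1 - 1*1) = -9375 + (1 - 1) = -9375 + 0 = -9375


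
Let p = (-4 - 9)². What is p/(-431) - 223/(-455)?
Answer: 19218/196105 ≈ 0.097998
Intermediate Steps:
p = 169 (p = (-13)² = 169)
p/(-431) - 223/(-455) = 169/(-431) - 223/(-455) = 169*(-1/431) - 223*(-1/455) = -169/431 + 223/455 = 19218/196105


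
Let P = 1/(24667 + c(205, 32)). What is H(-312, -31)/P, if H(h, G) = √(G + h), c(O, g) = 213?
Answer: 174160*I*√7 ≈ 4.6078e+5*I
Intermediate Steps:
P = 1/24880 (P = 1/(24667 + 213) = 1/24880 ≈ 4.0193e-5)
H(-312, -31)/P = √(-31 - 312)/(1/24880) = √(-343)*24880 = (7*I*√7)*24880 = 174160*I*√7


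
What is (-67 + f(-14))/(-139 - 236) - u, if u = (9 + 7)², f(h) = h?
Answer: -31973/125 ≈ -255.78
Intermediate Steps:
u = 256 (u = 16² = 256)
(-67 + f(-14))/(-139 - 236) - u = (-67 - 14)/(-139 - 236) - 1*256 = -81/(-375) - 256 = -81*(-1/375) - 256 = 27/125 - 256 = -31973/125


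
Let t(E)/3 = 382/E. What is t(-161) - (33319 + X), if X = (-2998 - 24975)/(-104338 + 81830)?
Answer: -120771290193/3623788 ≈ -33327.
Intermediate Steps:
t(E) = 1146/E (t(E) = 3*(382/E) = 1146/E)
X = 27973/22508 (X = -27973/(-22508) = -27973*(-1/22508) = 27973/22508 ≈ 1.2428)
t(-161) - (33319 + X) = 1146/(-161) - (33319 + 27973/22508) = 1146*(-1/161) - 1*749972025/22508 = -1146/161 - 749972025/22508 = -120771290193/3623788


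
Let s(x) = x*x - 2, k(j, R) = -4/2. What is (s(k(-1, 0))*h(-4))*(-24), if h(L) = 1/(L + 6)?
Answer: -24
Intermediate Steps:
k(j, R) = -2 (k(j, R) = -4*½ = -2)
h(L) = 1/(6 + L)
s(x) = -2 + x² (s(x) = x² - 2 = -2 + x²)
(s(k(-1, 0))*h(-4))*(-24) = ((-2 + (-2)²)/(6 - 4))*(-24) = ((-2 + 4)/2)*(-24) = (2*(½))*(-24) = 1*(-24) = -24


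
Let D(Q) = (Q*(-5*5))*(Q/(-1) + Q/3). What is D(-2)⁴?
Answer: 1600000000/81 ≈ 1.9753e+7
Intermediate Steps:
D(Q) = 50*Q²/3 (D(Q) = (Q*(-25))*(Q*(-1) + Q*(⅓)) = (-25*Q)*(-Q + Q/3) = (-25*Q)*(-2*Q/3) = 50*Q²/3)
D(-2)⁴ = ((50/3)*(-2)²)⁴ = ((50/3)*4)⁴ = (200/3)⁴ = 1600000000/81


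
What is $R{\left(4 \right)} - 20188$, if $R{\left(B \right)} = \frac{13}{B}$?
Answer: $- \frac{80739}{4} \approx -20185.0$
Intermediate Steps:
$R{\left(4 \right)} - 20188 = \frac{13}{4} - 20188 = - \frac{80739}{4}$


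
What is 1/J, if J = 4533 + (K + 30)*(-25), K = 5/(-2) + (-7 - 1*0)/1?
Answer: 2/8041 ≈ 0.00024873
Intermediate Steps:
K = -19/2 (K = 5*(-½) + (-7 + 0)*1 = -5/2 - 7*1 = -5/2 - 7 = -19/2 ≈ -9.5000)
J = 8041/2 (J = 4533 + (-19/2 + 30)*(-25) = 4533 + (41/2)*(-25) = 4533 - 1025/2 = 8041/2 ≈ 4020.5)
1/J = 1/(8041/2) = 2/8041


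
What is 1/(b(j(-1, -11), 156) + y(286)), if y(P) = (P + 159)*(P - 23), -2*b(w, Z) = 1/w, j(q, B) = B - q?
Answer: 20/2340701 ≈ 8.5444e-6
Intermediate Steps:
b(w, Z) = -1/(2*w)
y(P) = (-23 + P)*(159 + P) (y(P) = (159 + P)*(-23 + P) = (-23 + P)*(159 + P))
1/(b(j(-1, -11), 156) + y(286)) = 1/(-1/(2*(-11 - 1*(-1))) + (-3657 + 286² + 136*286)) = 1/(-1/(2*(-11 + 1)) + (-3657 + 81796 + 38896)) = 1/(-½/(-10) + 117035) = 1/(-½*(-⅒) + 117035) = 1/(1/20 + 117035) = 1/(2340701/20) = 20/2340701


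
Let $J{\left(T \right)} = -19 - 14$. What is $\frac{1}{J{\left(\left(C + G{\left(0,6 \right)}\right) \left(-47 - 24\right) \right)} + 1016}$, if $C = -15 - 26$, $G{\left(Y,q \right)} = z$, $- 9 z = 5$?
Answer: $\frac{1}{983} \approx 0.0010173$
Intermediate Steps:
$z = - \frac{5}{9}$ ($z = \left(- \frac{1}{9}\right) 5 = - \frac{5}{9} \approx -0.55556$)
$G{\left(Y,q \right)} = - \frac{5}{9}$
$C = -41$ ($C = -15 - 26 = -41$)
$J{\left(T \right)} = -33$
$\frac{1}{J{\left(\left(C + G{\left(0,6 \right)}\right) \left(-47 - 24\right) \right)} + 1016} = \frac{1}{-33 + 1016} = \frac{1}{983}$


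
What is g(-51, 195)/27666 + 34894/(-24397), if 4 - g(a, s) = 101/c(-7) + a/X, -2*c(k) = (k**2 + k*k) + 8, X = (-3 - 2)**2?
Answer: -639434104342/447165903825 ≈ -1.4300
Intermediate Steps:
X = 25 (X = (-5)**2 = 25)
c(k) = -4 - k**2 (c(k) = -((k**2 + k*k) + 8)/2 = -((k**2 + k**2) + 8)/2 = -(2*k**2 + 8)/2 = -(8 + 2*k**2)/2 = -4 - k**2)
g(a, s) = 313/53 - a/25 (g(a, s) = 4 - (101/(-4 - 1*(-7)**2) + a/25) = 4 - (101/(-4 - 1*49) + a*(1/25)) = 4 - (101/(-4 - 49) + a/25) = 4 - (101/(-53) + a/25) = 4 - (101*(-1/53) + a/25) = 4 - (-101/53 + a/25) = 4 + (101/53 - a/25) = 313/53 - a/25)
g(-51, 195)/27666 + 34894/(-24397) = (313/53 - 1/25*(-51))/27666 + 34894/(-24397) = (313/53 + 51/25)*(1/27666) + 34894*(-1/24397) = (10528/1325)*(1/27666) - 34894/24397 = 5264/18328725 - 34894/24397 = -639434104342/447165903825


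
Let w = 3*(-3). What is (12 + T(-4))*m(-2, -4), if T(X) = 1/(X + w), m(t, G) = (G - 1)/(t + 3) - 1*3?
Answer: -1240/13 ≈ -95.385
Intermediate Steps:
w = -9
m(t, G) = -3 + (-1 + G)/(3 + t) (m(t, G) = (-1 + G)/(3 + t) - 3 = -3 + (-1 + G)/(3 + t))
T(X) = 1/(-9 + X) (T(X) = 1/(X - 9) = 1/(-9 + X))
(12 + T(-4))*m(-2, -4) = (12 + 1/(-9 - 4))*((-10 - 4 - 3*(-2))/(3 - 2)) = (12 + 1/(-13))*((-10 - 4 + 6)/1) = (12 - 1/13)*(1*(-8)) = (155/13)*(-8) = -1240/13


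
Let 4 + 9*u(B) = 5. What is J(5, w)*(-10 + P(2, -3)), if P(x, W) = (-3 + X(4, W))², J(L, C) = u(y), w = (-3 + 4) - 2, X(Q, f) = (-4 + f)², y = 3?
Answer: 234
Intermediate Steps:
u(B) = ⅑ (u(B) = -4/9 + (⅑)*5 = -4/9 + 5/9 = ⅑)
w = -1 (w = 1 - 2 = -1)
J(L, C) = ⅑
P(x, W) = (-3 + (-4 + W)²)²
J(5, w)*(-10 + P(2, -3)) = (-10 + (-3 + (-4 - 3)²)²)/9 = (-10 + (-3 + (-7)²)²)/9 = (-10 + (-3 + 49)²)/9 = (-10 + 46²)/9 = (-10 + 2116)/9 = (⅑)*2106 = 234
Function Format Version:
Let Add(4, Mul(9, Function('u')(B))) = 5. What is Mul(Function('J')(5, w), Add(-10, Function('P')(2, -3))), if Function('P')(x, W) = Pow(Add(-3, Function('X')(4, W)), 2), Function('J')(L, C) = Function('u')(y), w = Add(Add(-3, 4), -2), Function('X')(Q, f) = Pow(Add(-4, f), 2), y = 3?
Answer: 234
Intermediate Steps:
Function('u')(B) = Rational(1, 9) (Function('u')(B) = Add(Rational(-4, 9), Mul(Rational(1, 9), 5)) = Add(Rational(-4, 9), Rational(5, 9)) = Rational(1, 9))
w = -1 (w = Add(1, -2) = -1)
Function('J')(L, C) = Rational(1, 9)
Function('P')(x, W) = Pow(Add(-3, Pow(Add(-4, W), 2)), 2)
Mul(Function('J')(5, w), Add(-10, Function('P')(2, -3))) = Mul(Rational(1, 9), Add(-10, Pow(Add(-3, Pow(Add(-4, -3), 2)), 2))) = Mul(Rational(1, 9), Add(-10, Pow(Add(-3, Pow(-7, 2)), 2))) = Mul(Rational(1, 9), Add(-10, Pow(Add(-3, 49), 2))) = Mul(Rational(1, 9), Add(-10, Pow(46, 2))) = Mul(Rational(1, 9), Add(-10, 2116)) = Mul(Rational(1, 9), 2106) = 234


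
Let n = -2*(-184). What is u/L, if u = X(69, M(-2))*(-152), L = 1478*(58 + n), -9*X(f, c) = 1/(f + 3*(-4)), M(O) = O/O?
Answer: 2/4249989 ≈ 4.7059e-7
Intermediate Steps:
n = 368
M(O) = 1
X(f, c) = -1/(9*(-12 + f)) (X(f, c) = -1/(9*(f + 3*(-4))) = -1/(9*(f - 12)) = -1/(9*(-12 + f)))
L = 629628 (L = 1478*(58 + 368) = 1478*426 = 629628)
u = 8/27 (u = -1/(-108 + 9*69)*(-152) = -1/(-108 + 621)*(-152) = -1/513*(-152) = 8/27 ≈ 0.29630)
u/L = (8/27)/629628 = (8/27)*(1/629628) = 2/4249989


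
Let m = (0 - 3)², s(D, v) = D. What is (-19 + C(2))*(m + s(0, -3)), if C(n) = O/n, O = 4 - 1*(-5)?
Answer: -261/2 ≈ -130.50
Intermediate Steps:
O = 9 (O = 4 + 5 = 9)
m = 9 (m = (-3)² = 9)
C(n) = 9/n
(-19 + C(2))*(m + s(0, -3)) = (-19 + 9/2)*(9 + 0) = (-19 + 9*(½))*9 = (-19 + 9/2)*9 = -29/2*9 = -261/2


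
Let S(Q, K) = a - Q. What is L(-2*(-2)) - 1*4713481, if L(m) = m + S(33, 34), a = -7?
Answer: -4713517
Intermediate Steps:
S(Q, K) = -7 - Q
L(m) = -40 + m (L(m) = m + (-7 - 1*33) = m + (-7 - 33) = m - 40 = -40 + m)
L(-2*(-2)) - 1*4713481 = (-40 - 2*(-2)) - 1*4713481 = (-40 + 4) - 4713481 = -36 - 4713481 = -4713517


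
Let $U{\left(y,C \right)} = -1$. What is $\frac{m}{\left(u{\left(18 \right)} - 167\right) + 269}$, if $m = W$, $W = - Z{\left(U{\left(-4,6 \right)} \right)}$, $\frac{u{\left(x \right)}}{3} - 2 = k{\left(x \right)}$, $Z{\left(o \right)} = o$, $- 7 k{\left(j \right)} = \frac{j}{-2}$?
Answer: $\frac{7}{783} \approx 0.00894$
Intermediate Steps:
$k{\left(j \right)} = \frac{j}{14}$ ($k{\left(j \right)} = - \frac{j \frac{1}{-2}}{7} = - \frac{j \left(- \frac{1}{2}\right)}{7} = - \frac{\left(- \frac{1}{2}\right) j}{7} = \frac{j}{14}$)
$u{\left(x \right)} = 6 + \frac{3 x}{14}$ ($u{\left(x \right)} = 6 + 3 \frac{x}{14} = 6 + \frac{3 x}{14}$)
$W = 1$ ($W = \left(-1\right) \left(-1\right) = 1$)
$m = 1$
$\frac{m}{\left(u{\left(18 \right)} - 167\right) + 269} = 1 \frac{1}{\left(\left(6 + \frac{3}{14} \cdot 18\right) - 167\right) + 269} = 1 \frac{1}{\left(\left(6 + \frac{27}{7}\right) - 167\right) + 269} = 1 \frac{1}{\left(\frac{69}{7} - 167\right) + 269} = 1 \frac{1}{- \frac{1100}{7} + 269} = 1 \frac{1}{\frac{783}{7}} = 1 \cdot \frac{7}{783} = \frac{7}{783}$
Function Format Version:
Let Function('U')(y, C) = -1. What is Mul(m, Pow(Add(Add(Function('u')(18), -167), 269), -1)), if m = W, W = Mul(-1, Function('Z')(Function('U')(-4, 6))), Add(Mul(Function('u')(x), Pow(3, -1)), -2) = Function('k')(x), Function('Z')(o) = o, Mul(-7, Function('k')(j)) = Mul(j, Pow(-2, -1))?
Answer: Rational(7, 783) ≈ 0.0089400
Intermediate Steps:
Function('k')(j) = Mul(Rational(1, 14), j) (Function('k')(j) = Mul(Rational(-1, 7), Mul(j, Pow(-2, -1))) = Mul(Rational(-1, 7), Mul(j, Rational(-1, 2))) = Mul(Rational(-1, 7), Mul(Rational(-1, 2), j)) = Mul(Rational(1, 14), j))
Function('u')(x) = Add(6, Mul(Rational(3, 14), x)) (Function('u')(x) = Add(6, Mul(3, Mul(Rational(1, 14), x))) = Add(6, Mul(Rational(3, 14), x)))
W = 1 (W = Mul(-1, -1) = 1)
m = 1
Mul(m, Pow(Add(Add(Function('u')(18), -167), 269), -1)) = Mul(1, Pow(Add(Add(Add(6, Mul(Rational(3, 14), 18)), -167), 269), -1)) = Mul(1, Pow(Add(Add(Add(6, Rational(27, 7)), -167), 269), -1)) = Mul(1, Pow(Add(Add(Rational(69, 7), -167), 269), -1)) = Mul(1, Pow(Add(Rational(-1100, 7), 269), -1)) = Mul(1, Pow(Rational(783, 7), -1)) = Mul(1, Rational(7, 783)) = Rational(7, 783)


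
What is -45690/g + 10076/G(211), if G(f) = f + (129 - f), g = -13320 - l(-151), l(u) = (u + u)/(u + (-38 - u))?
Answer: 2663541746/32666799 ≈ 81.537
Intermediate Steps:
l(u) = -u/19 (l(u) = (2*u)/(-38) = (2*u)*(-1/38) = -u/19)
g = -253231/19 (g = -13320 - (-1)*(-151)/19 = -13320 - 1*151/19 = -13320 - 151/19 = -253231/19 ≈ -13328.)
G(f) = 129
-45690/g + 10076/G(211) = -45690/(-253231/19) + 10076/129 = -45690*(-19/253231) + 10076*(1/129) = 868110/253231 + 10076/129 = 2663541746/32666799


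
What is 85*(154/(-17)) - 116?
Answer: -886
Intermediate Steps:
85*(154/(-17)) - 116 = 85*(154*(-1/17)) - 116 = 85*(-154/17) - 116 = -770 - 116 = -886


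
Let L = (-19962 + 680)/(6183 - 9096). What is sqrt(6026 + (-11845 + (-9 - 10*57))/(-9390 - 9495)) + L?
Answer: 19282/2913 + sqrt(2149366701090)/18885 ≈ 84.251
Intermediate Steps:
L = 19282/2913 (L = -19282/(-2913) = -19282*(-1/2913) = 19282/2913 ≈ 6.6193)
sqrt(6026 + (-11845 + (-9 - 10*57))/(-9390 - 9495)) + L = sqrt(6026 + (-11845 + (-9 - 10*57))/(-9390 - 9495)) + 19282/2913 = sqrt(6026 + (-11845 + (-9 - 570))/(-18885)) + 19282/2913 = sqrt(6026 + (-11845 - 579)*(-1/18885)) + 19282/2913 = sqrt(6026 - 12424*(-1/18885)) + 19282/2913 = sqrt(6026 + 12424/18885) + 19282/2913 = sqrt(113813434/18885) + 19282/2913 = sqrt(2149366701090)/18885 + 19282/2913 = 19282/2913 + sqrt(2149366701090)/18885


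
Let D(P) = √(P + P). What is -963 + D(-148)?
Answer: -963 + 2*I*√74 ≈ -963.0 + 17.205*I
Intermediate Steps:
D(P) = √2*√P (D(P) = √(2*P) = √2*√P)
-963 + D(-148) = -963 + √2*√(-148) = -963 + √2*(2*I*√37) = -963 + 2*I*√74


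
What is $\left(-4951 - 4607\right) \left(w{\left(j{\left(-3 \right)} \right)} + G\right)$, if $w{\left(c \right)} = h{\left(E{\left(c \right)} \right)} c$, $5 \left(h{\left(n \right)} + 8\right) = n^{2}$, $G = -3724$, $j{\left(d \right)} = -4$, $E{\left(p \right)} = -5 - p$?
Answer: $\frac{176478912}{5} \approx 3.5296 \cdot 10^{7}$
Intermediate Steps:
$h{\left(n \right)} = -8 + \frac{n^{2}}{5}$
$w{\left(c \right)} = c \left(-8 + \frac{\left(-5 - c\right)^{2}}{5}\right)$ ($w{\left(c \right)} = \left(-8 + \frac{\left(-5 - c\right)^{2}}{5}\right) c = c \left(-8 + \frac{\left(-5 - c\right)^{2}}{5}\right)$)
$\left(-4951 - 4607\right) \left(w{\left(j{\left(-3 \right)} \right)} + G\right) = \left(-4951 - 4607\right) \left(\frac{1}{5} \left(-4\right) \left(-40 + \left(5 - 4\right)^{2}\right) - 3724\right) = - 9558 \left(\frac{1}{5} \left(-4\right) \left(-40 + 1^{2}\right) - 3724\right) = - 9558 \left(\frac{1}{5} \left(-4\right) \left(-40 + 1\right) - 3724\right) = - 9558 \left(\frac{1}{5} \left(-4\right) \left(-39\right) - 3724\right) = - 9558 \left(\frac{156}{5} - 3724\right) = \left(-9558\right) \left(- \frac{18464}{5}\right) = \frac{176478912}{5}$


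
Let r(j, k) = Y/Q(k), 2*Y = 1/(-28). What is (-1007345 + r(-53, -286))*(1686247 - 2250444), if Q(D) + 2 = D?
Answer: 9166204082327323/16128 ≈ 5.6834e+11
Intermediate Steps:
Q(D) = -2 + D
Y = -1/56 (Y = (½)/(-28) = (½)*(-1/28) = -1/56 ≈ -0.017857)
r(j, k) = -1/(56*(-2 + k))
(-1007345 + r(-53, -286))*(1686247 - 2250444) = (-1007345 - 1/(-112 + 56*(-286)))*(1686247 - 2250444) = (-1007345 - 1/(-112 - 16016))*(-564197) = (-1007345 - 1/(-16128))*(-564197) = (-1007345 - 1*(-1/16128))*(-564197) = (-1007345 + 1/16128)*(-564197) = -16246460159/16128*(-564197) = 9166204082327323/16128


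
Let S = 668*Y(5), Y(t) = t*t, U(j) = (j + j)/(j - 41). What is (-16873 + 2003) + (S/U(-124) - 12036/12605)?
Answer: -2938530557/781510 ≈ -3760.1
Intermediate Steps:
U(j) = 2*j/(-41 + j) (U(j) = (2*j)/(-41 + j) = 2*j/(-41 + j))
Y(t) = t²
S = 16700 (S = 668*5² = 668*25 = 16700)
(-16873 + 2003) + (S/U(-124) - 12036/12605) = (-16873 + 2003) + (16700/((2*(-124)/(-41 - 124))) - 12036/12605) = -14870 + (16700/((2*(-124)/(-165))) - 12036*1/12605) = -14870 + (16700/((2*(-124)*(-1/165))) - 12036/12605) = -14870 + (16700/(248/165) - 12036/12605) = -14870 + (16700*(165/248) - 12036/12605) = -14870 + (688875/62 - 12036/12605) = -14870 + 8682523143/781510 = -2938530557/781510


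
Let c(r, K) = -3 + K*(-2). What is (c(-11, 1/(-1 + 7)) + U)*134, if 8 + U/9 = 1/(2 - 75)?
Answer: -2214350/219 ≈ -10111.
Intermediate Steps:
c(r, K) = -3 - 2*K
U = -5265/73 (U = -72 + 9/(2 - 75) = -72 + 9/(-73) = -72 + 9*(-1/73) = -72 - 9/73 = -5265/73 ≈ -72.123)
(c(-11, 1/(-1 + 7)) + U)*134 = ((-3 - 2/(-1 + 7)) - 5265/73)*134 = ((-3 - 2/6) - 5265/73)*134 = ((-3 - 2*⅙) - 5265/73)*134 = ((-3 - ⅓) - 5265/73)*134 = (-10/3 - 5265/73)*134 = -16525/219*134 = -2214350/219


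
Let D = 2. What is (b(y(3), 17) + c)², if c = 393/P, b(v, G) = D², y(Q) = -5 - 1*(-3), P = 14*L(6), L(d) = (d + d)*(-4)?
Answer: 585225/50176 ≈ 11.663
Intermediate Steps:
L(d) = -8*d (L(d) = (2*d)*(-4) = -8*d)
P = -672 (P = 14*(-8*6) = 14*(-48) = -672)
y(Q) = -2 (y(Q) = -5 + 3 = -2)
b(v, G) = 4 (b(v, G) = 2² = 4)
c = -131/224 (c = 393/(-672) = 393*(-1/672) = -131/224 ≈ -0.58482)
(b(y(3), 17) + c)² = (4 - 131/224)² = (765/224)² = 585225/50176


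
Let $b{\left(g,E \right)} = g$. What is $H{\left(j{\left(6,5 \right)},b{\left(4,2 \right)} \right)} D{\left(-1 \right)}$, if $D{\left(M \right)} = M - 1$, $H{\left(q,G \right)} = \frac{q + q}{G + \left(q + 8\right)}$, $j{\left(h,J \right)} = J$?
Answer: $- \frac{20}{17} \approx -1.1765$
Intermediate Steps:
$H{\left(q,G \right)} = \frac{2 q}{8 + G + q}$ ($H{\left(q,G \right)} = \frac{2 q}{G + \left(8 + q\right)} = \frac{2 q}{8 + G + q}$)
$D{\left(M \right)} = -1 + M$ ($D{\left(M \right)} = M - 1 = -1 + M$)
$H{\left(j{\left(6,5 \right)},b{\left(4,2 \right)} \right)} D{\left(-1 \right)} = 2 \cdot 5 \frac{1}{8 + 4 + 5} \left(-1 - 1\right) = 2 \cdot 5 \cdot \frac{1}{17} \left(-2\right) = \frac{10}{17} \left(-2\right) = - \frac{20}{17}$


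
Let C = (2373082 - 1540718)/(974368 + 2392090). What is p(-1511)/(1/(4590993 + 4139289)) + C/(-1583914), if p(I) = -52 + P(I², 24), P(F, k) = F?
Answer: 26570034364973682397658983/1333044989153 ≈ 1.9932e+13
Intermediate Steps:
C = 416182/1683229 (C = 832364/3366458 = 832364*(1/3366458) = 416182/1683229 ≈ 0.24725)
p(I) = -52 + I²
p(-1511)/(1/(4590993 + 4139289)) + C/(-1583914) = (-52 + (-1511)²)/(1/(4590993 + 4139289)) + (416182/1683229)/(-1583914) = (-52 + 2283121)/(1/8730282) + (416182/1683229)*(-1/1583914) = 2283069/(1/8730282) - 208091/1333044989153 = 2283069*8730282 - 208091/1333044989153 = 19931836195458 - 208091/1333044989153 = 26570034364973682397658983/1333044989153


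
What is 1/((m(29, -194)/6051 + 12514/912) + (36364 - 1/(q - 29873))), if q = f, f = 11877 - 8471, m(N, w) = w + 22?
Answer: 427071512/15535876396979 ≈ 2.7489e-5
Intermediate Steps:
m(N, w) = 22 + w
f = 3406
q = 3406
1/((m(29, -194)/6051 + 12514/912) + (36364 - 1/(q - 29873))) = 1/(((22 - 194)/6051 + 12514/912) + (36364 - 1/(3406 - 29873))) = 1/((-172*1/6051 + 12514*(1/912)) + (36364 - 1/(-26467))) = 1/((-172/6051 + 6257/456) + (36364 - 1*(-1/26467))) = 1/(4198075/306584 + (36364 + 1/26467)) = 1/(4198075/306584 + 962445989/26467) = 1/(15535876396979/427071512) = 427071512/15535876396979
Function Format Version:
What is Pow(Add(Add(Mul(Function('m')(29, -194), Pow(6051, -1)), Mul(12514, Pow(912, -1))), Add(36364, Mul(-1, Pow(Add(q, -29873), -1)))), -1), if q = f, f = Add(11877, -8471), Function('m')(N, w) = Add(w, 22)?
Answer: Rational(427071512, 15535876396979) ≈ 2.7489e-5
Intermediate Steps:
Function('m')(N, w) = Add(22, w)
f = 3406
q = 3406
Pow(Add(Add(Mul(Function('m')(29, -194), Pow(6051, -1)), Mul(12514, Pow(912, -1))), Add(36364, Mul(-1, Pow(Add(q, -29873), -1)))), -1) = Pow(Add(Add(Mul(Add(22, -194), Pow(6051, -1)), Mul(12514, Pow(912, -1))), Add(36364, Mul(-1, Pow(Add(3406, -29873), -1)))), -1) = Pow(Add(Add(Mul(-172, Rational(1, 6051)), Mul(12514, Rational(1, 912))), Add(36364, Mul(-1, Pow(-26467, -1)))), -1) = Pow(Add(Add(Rational(-172, 6051), Rational(6257, 456)), Add(36364, Mul(-1, Rational(-1, 26467)))), -1) = Pow(Add(Rational(4198075, 306584), Add(36364, Rational(1, 26467))), -1) = Pow(Add(Rational(4198075, 306584), Rational(962445989, 26467)), -1) = Pow(Rational(15535876396979, 427071512), -1) = Rational(427071512, 15535876396979)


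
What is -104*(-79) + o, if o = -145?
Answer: 8071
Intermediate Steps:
-104*(-79) + o = -104*(-79) - 145 = 8216 - 145 = 8071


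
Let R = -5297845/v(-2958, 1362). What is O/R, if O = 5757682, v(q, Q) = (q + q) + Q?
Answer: 3745783404/756835 ≈ 4949.3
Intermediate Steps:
v(q, Q) = Q + 2*q (v(q, Q) = 2*q + Q = Q + 2*q)
R = 5297845/4554 (R = -5297845/(1362 + 2*(-2958)) = -5297845/(1362 - 5916) = -5297845/(-4554) = -5297845*(-1/4554) = 5297845/4554 ≈ 1163.3)
O/R = 5757682/(5297845/4554) = 5757682*(4554/5297845) = 3745783404/756835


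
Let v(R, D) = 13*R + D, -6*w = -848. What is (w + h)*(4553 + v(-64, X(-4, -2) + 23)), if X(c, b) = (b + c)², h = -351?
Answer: -792540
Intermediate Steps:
w = 424/3 (w = -⅙*(-848) = 424/3 ≈ 141.33)
v(R, D) = D + 13*R
(w + h)*(4553 + v(-64, X(-4, -2) + 23)) = (424/3 - 351)*(4553 + (((-2 - 4)² + 23) + 13*(-64))) = -629*(4553 + (((-6)² + 23) - 832))/3 = -629*(4553 + ((36 + 23) - 832))/3 = -629*(4553 + (59 - 832))/3 = -629*(4553 - 773)/3 = -629/3*3780 = -792540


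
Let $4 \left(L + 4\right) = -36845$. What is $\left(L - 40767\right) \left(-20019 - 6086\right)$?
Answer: $\frac{5219146545}{4} \approx 1.3048 \cdot 10^{9}$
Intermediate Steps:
$L = - \frac{36861}{4}$ ($L = -4 + \frac{1}{4} \left(-36845\right) = -4 - \frac{36845}{4} = - \frac{36861}{4} \approx -9215.3$)
$\left(L - 40767\right) \left(-20019 - 6086\right) = \left(- \frac{36861}{4} - 40767\right) \left(-20019 - 6086\right) = \left(- \frac{199929}{4}\right) \left(-26105\right) = \frac{5219146545}{4}$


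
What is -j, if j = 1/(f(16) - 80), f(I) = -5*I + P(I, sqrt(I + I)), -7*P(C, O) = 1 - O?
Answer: 7847/1256609 + 28*sqrt(2)/1256609 ≈ 0.0062761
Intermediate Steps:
P(C, O) = -1/7 + O/7 (P(C, O) = -(1 - O)/7 = -1/7 + O/7)
f(I) = -1/7 - 5*I + sqrt(2)*sqrt(I)/7 (f(I) = -5*I + (-1/7 + sqrt(I + I)/7) = -5*I + (-1/7 + sqrt(2*I)/7) = -5*I + (-1/7 + (sqrt(2)*sqrt(I))/7) = -5*I + (-1/7 + sqrt(2)*sqrt(I)/7) = -1/7 - 5*I + sqrt(2)*sqrt(I)/7)
j = 1/(-1121/7 + 4*sqrt(2)/7) (j = 1/((-1/7 - 5*16 + sqrt(2)*sqrt(16)/7) - 80) = 1/((-1/7 - 80 + (1/7)*sqrt(2)*4) - 80) = 1/((-1/7 - 80 + 4*sqrt(2)/7) - 80) = 1/((-561/7 + 4*sqrt(2)/7) - 80) = 1/(-1121/7 + 4*sqrt(2)/7) ≈ -0.0062761)
-j = -(-7847/1256609 - 28*sqrt(2)/1256609) = 7847/1256609 + 28*sqrt(2)/1256609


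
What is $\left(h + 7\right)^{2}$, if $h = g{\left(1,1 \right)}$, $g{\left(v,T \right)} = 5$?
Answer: $144$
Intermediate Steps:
$h = 5$
$\left(h + 7\right)^{2} = \left(5 + 7\right)^{2} = 12^{2} = 144$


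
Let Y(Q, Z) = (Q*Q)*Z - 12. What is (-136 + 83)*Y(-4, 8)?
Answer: -6148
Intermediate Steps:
Y(Q, Z) = -12 + Z*Q² (Y(Q, Z) = Q²*Z - 12 = Z*Q² - 12 = -12 + Z*Q²)
(-136 + 83)*Y(-4, 8) = (-136 + 83)*(-12 + 8*(-4)²) = -53*(-12 + 8*16) = -53*(-12 + 128) = -53*116 = -6148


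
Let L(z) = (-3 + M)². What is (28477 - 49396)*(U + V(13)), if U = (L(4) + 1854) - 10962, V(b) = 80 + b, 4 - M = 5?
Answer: 188250081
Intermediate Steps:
M = -1 (M = 4 - 1*5 = 4 - 5 = -1)
L(z) = 16 (L(z) = (-3 - 1)² = (-4)² = 16)
U = -9092 (U = (16 + 1854) - 10962 = 1870 - 10962 = -9092)
(28477 - 49396)*(U + V(13)) = (28477 - 49396)*(-9092 + (80 + 13)) = -20919*(-9092 + 93) = -20919*(-8999) = 188250081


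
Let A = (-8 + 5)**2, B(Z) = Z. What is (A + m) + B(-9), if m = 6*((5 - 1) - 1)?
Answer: 18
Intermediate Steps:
m = 18 (m = 6*(4 - 1) = 6*3 = 18)
A = 9 (A = (-3)**2 = 9)
(A + m) + B(-9) = (9 + 18) - 9 = 27 - 9 = 18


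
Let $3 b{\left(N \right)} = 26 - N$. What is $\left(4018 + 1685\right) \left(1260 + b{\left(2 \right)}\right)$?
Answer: $7231404$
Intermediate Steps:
$b{\left(N \right)} = \frac{26}{3} - \frac{N}{3}$ ($b{\left(N \right)} = \frac{26 - N}{3} = \frac{26}{3} - \frac{N}{3}$)
$\left(4018 + 1685\right) \left(1260 + b{\left(2 \right)}\right) = \left(4018 + 1685\right) \left(1260 + \left(\frac{26}{3} - \frac{2}{3}\right)\right) = 5703 \left(1260 + \left(\frac{26}{3} - \frac{2}{3}\right)\right) = 5703 \left(1260 + 8\right) = 5703 \cdot 1268 = 7231404$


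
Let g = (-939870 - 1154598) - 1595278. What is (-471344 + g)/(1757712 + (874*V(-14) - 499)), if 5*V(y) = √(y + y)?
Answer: -182798036054250/77194959572753 + 36367926600*I*√7/77194959572753 ≈ -2.368 + 0.0012465*I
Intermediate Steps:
V(y) = √2*√y/5 (V(y) = √(y + y)/5 = √(2*y)/5 = (√2*√y)/5 = √2*√y/5)
g = -3689746 (g = -2094468 - 1595278 = -3689746)
(-471344 + g)/(1757712 + (874*V(-14) - 499)) = (-471344 - 3689746)/(1757712 + (874*(√2*√(-14)/5) - 499)) = -4161090/(1757712 + (874*(√2*(I*√14)/5) - 499)) = -4161090/(1757712 + (874*(2*I*√7/5) - 499)) = -4161090/(1757712 + (1748*I*√7/5 - 499)) = -4161090/(1757712 + (-499 + 1748*I*√7/5)) = -4161090/(1757213 + 1748*I*√7/5)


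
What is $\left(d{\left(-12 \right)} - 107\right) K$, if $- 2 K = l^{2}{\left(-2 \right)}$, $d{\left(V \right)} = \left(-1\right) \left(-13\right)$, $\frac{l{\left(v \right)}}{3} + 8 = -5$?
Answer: $71487$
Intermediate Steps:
$l{\left(v \right)} = -39$ ($l{\left(v \right)} = -24 + 3 \left(-5\right) = -24 - 15 = -39$)
$d{\left(V \right)} = 13$
$K = - \frac{1521}{2}$ ($K = - \frac{\left(-39\right)^{2}}{2} = \left(- \frac{1}{2}\right) 1521 = - \frac{1521}{2} \approx -760.5$)
$\left(d{\left(-12 \right)} - 107\right) K = \left(13 - 107\right) \left(- \frac{1521}{2}\right) = \left(-94\right) \left(- \frac{1521}{2}\right) = 71487$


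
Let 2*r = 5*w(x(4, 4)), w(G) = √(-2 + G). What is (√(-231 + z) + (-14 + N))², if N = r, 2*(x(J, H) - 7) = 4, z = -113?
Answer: (-28 + 5*√7 + 4*I*√86)²/4 ≈ -289.45 - 273.97*I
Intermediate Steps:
x(J, H) = 9 (x(J, H) = 7 + (½)*4 = 7 + 2 = 9)
r = 5*√7/2 (r = (5*√(-2 + 9))/2 = (5*√7)/2 = 5*√7/2 ≈ 6.6144)
N = 5*√7/2 ≈ 6.6144
(√(-231 + z) + (-14 + N))² = (√(-231 - 113) + (-14 + 5*√7/2))² = (√(-344) + (-14 + 5*√7/2))² = (2*I*√86 + (-14 + 5*√7/2))² = (-14 + 5*√7/2 + 2*I*√86)²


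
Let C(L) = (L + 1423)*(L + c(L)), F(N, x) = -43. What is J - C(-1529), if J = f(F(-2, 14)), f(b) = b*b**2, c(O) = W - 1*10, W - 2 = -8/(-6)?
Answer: -726863/3 ≈ -2.4229e+5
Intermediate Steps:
W = 10/3 (W = 2 - 8/(-6) = 2 - 8*(-1/6) = 2 + 4/3 = 10/3 ≈ 3.3333)
c(O) = -20/3 (c(O) = 10/3 - 1*10 = 10/3 - 10 = -20/3)
f(b) = b**3
J = -79507 (J = (-43)**3 = -79507)
C(L) = (1423 + L)*(-20/3 + L) (C(L) = (L + 1423)*(L - 20/3) = (1423 + L)*(-20/3 + L))
J - C(-1529) = -79507 - (-28460/3 + (-1529)**2 + (4249/3)*(-1529)) = -79507 - (-28460/3 + 2337841 - 6496721/3) = -79507 - 1*488342/3 = -79507 - 488342/3 = -726863/3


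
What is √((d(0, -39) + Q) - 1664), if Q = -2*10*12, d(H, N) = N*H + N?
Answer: I*√1943 ≈ 44.079*I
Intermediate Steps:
d(H, N) = N + H*N (d(H, N) = H*N + N = N + H*N)
Q = -240 (Q = -20*12 = -240)
√((d(0, -39) + Q) - 1664) = √((-39*(1 + 0) - 240) - 1664) = √((-39*1 - 240) - 1664) = √((-39 - 240) - 1664) = √(-279 - 1664) = √(-1943) = I*√1943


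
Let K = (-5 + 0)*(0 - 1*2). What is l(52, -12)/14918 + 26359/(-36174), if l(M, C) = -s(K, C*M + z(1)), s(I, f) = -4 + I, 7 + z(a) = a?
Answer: -196720303/269821866 ≈ -0.72907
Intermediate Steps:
z(a) = -7 + a
K = 10 (K = -5*(0 - 2) = -5*(-2) = 10)
l(M, C) = -6 (l(M, C) = -(-4 + 10) = -1*6 = -6)
l(52, -12)/14918 + 26359/(-36174) = -6/14918 + 26359/(-36174) = -6*1/14918 + 26359*(-1/36174) = -3/7459 - 26359/36174 = -196720303/269821866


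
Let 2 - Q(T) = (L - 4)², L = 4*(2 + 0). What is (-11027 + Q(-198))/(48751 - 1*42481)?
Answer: -11041/6270 ≈ -1.7609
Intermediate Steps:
L = 8 (L = 4*2 = 8)
Q(T) = -14 (Q(T) = 2 - (8 - 4)² = 2 - 1*4² = 2 - 1*16 = 2 - 16 = -14)
(-11027 + Q(-198))/(48751 - 1*42481) = (-11027 - 14)/(48751 - 1*42481) = -11041/(48751 - 42481) = -11041/6270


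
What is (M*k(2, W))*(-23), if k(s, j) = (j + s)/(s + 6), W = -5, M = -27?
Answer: -1863/8 ≈ -232.88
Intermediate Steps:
k(s, j) = (j + s)/(6 + s)
(M*k(2, W))*(-23) = -27*(-5 + 2)/(6 + 2)*(-23) = -27*(-3)/8*(-23) = -27*(-3/8)*(-23) = (81/8)*(-23) = -1863/8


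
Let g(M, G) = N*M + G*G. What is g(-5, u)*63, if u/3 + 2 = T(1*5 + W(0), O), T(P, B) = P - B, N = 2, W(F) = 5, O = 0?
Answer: 35658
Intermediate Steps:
u = 24 (u = -6 + 3*((1*5 + 5) - 1*0) = -6 + 3*((5 + 5) + 0) = -6 + 3*(10 + 0) = -6 + 3*10 = -6 + 30 = 24)
g(M, G) = G**2 + 2*M (g(M, G) = 2*M + G*G = 2*M + G**2 = G**2 + 2*M)
g(-5, u)*63 = (24**2 + 2*(-5))*63 = (576 - 10)*63 = 566*63 = 35658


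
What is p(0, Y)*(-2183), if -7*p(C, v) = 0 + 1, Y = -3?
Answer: 2183/7 ≈ 311.86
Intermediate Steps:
p(C, v) = -⅐ (p(C, v) = -(0 + 1)/7 = -⅐*1 = -⅐)
p(0, Y)*(-2183) = -⅐*(-2183) = 2183/7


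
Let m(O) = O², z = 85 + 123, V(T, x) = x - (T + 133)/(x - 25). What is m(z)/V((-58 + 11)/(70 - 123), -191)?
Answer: -30955392/136217 ≈ -227.25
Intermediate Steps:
V(T, x) = x - (133 + T)/(-25 + x)
z = 208
m(z)/V((-58 + 11)/(70 - 123), -191) = 208²/(((-133 + (-191)² - (-58 + 11)/(70 - 123) - 25*(-191))/(-25 - 191))) = 43264/(((-133 + 36481 - (-47)/(-53) + 4775)/(-216))) = 43264/((-(-133 + 36481 - (-47)*(-1)/53 + 4775)/216)) = 43264/((-(-133 + 36481 - 1*47/53 + 4775)/216)) = 43264/((-(-133 + 36481 - 47/53 + 4775)/216)) = 43264/((-1/216*2179472/53)) = 43264/(-272434/1431) = 43264*(-1431/272434) = -30955392/136217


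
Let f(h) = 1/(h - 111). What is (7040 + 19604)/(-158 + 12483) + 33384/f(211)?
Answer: 41145806644/12325 ≈ 3.3384e+6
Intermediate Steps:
f(h) = 1/(-111 + h)
(7040 + 19604)/(-158 + 12483) + 33384/f(211) = (7040 + 19604)/(-158 + 12483) + 33384/(1/(-111 + 211)) = 26644/12325 + 33384/(1/100) = 26644*(1/12325) + 33384/(1/100) = 26644/12325 + 33384*100 = 26644/12325 + 3338400 = 41145806644/12325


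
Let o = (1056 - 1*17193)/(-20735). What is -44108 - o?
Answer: -83145047/1885 ≈ -44109.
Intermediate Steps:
o = 1467/1885 (o = (1056 - 17193)*(-1/20735) = -16137*(-1/20735) = 1467/1885 ≈ 0.77825)
-44108 - o = -44108 - 1*1467/1885 = -44108 - 1467/1885 = -83145047/1885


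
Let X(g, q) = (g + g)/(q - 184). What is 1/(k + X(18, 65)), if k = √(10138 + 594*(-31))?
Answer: -1071/29299433 - 14161*I*√2069/58598866 ≈ -3.6554e-5 - 0.010992*I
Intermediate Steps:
X(g, q) = 2*g/(-184 + q) (X(g, q) = (2*g)/(-184 + q) = 2*g/(-184 + q))
k = 2*I*√2069 (k = √(10138 - 18414) = √(-8276) = 2*I*√2069 ≈ 90.973*I)
1/(k + X(18, 65)) = 1/(2*I*√2069 + 2*18/(-184 + 65)) = 1/(2*I*√2069 + 2*18/(-119)) = 1/(2*I*√2069 + 2*18*(-1/119)) = 1/(2*I*√2069 - 36/119) = 1/(-36/119 + 2*I*√2069)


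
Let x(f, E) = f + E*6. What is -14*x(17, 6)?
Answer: -742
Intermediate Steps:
x(f, E) = f + 6*E
-14*x(17, 6) = -14*(17 + 6*6) = -14*(17 + 36) = -14*53 = -742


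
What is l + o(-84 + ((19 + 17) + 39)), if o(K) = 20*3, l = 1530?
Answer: 1590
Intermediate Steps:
o(K) = 60
l + o(-84 + ((19 + 17) + 39)) = 1530 + 60 = 1590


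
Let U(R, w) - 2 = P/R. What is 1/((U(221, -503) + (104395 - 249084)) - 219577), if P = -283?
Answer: -221/80502627 ≈ -2.7453e-6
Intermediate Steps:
U(R, w) = 2 - 283/R
1/((U(221, -503) + (104395 - 249084)) - 219577) = 1/(((2 - 283/221) + (104395 - 249084)) - 219577) = 1/(((2 - 283*1/221) - 144689) - 219577) = 1/(((2 - 283/221) - 144689) - 219577) = 1/((159/221 - 144689) - 219577) = 1/(-31976110/221 - 219577) = 1/(-80502627/221) = -221/80502627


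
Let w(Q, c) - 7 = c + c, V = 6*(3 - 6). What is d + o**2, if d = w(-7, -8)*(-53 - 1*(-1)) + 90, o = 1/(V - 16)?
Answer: 645049/1156 ≈ 558.00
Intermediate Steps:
V = -18 (V = 6*(-3) = -18)
w(Q, c) = 7 + 2*c (w(Q, c) = 7 + (c + c) = 7 + 2*c)
o = -1/34 (o = 1/(-18 - 16) = 1/(-34) = -1/34 ≈ -0.029412)
d = 558 (d = (7 + 2*(-8))*(-53 - 1*(-1)) + 90 = (7 - 16)*(-53 + 1) + 90 = -9*(-52) + 90 = 468 + 90 = 558)
d + o**2 = 558 + (-1/34)**2 = 558 + 1/1156 = 645049/1156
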